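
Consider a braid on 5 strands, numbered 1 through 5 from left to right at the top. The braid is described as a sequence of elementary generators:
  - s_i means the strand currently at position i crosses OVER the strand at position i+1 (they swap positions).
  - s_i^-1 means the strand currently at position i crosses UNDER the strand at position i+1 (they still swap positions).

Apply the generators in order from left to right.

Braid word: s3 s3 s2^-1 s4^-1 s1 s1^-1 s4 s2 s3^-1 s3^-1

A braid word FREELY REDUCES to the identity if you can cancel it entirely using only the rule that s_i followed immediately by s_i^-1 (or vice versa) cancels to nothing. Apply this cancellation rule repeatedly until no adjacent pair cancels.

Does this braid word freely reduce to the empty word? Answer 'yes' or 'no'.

Gen 1 (s3): push. Stack: [s3]
Gen 2 (s3): push. Stack: [s3 s3]
Gen 3 (s2^-1): push. Stack: [s3 s3 s2^-1]
Gen 4 (s4^-1): push. Stack: [s3 s3 s2^-1 s4^-1]
Gen 5 (s1): push. Stack: [s3 s3 s2^-1 s4^-1 s1]
Gen 6 (s1^-1): cancels prior s1. Stack: [s3 s3 s2^-1 s4^-1]
Gen 7 (s4): cancels prior s4^-1. Stack: [s3 s3 s2^-1]
Gen 8 (s2): cancels prior s2^-1. Stack: [s3 s3]
Gen 9 (s3^-1): cancels prior s3. Stack: [s3]
Gen 10 (s3^-1): cancels prior s3. Stack: []
Reduced word: (empty)

Answer: yes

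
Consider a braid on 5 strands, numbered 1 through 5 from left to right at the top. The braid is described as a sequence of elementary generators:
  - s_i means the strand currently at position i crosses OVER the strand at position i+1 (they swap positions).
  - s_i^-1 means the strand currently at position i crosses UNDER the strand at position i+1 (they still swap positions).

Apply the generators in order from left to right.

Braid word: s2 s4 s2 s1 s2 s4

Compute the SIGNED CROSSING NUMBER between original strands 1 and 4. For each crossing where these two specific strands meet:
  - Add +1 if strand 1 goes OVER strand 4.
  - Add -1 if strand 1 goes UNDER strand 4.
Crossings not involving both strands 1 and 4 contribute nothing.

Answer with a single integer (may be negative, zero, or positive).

Answer: 0

Derivation:
Gen 1: crossing 2x3. Both 1&4? no. Sum: 0
Gen 2: crossing 4x5. Both 1&4? no. Sum: 0
Gen 3: crossing 3x2. Both 1&4? no. Sum: 0
Gen 4: crossing 1x2. Both 1&4? no. Sum: 0
Gen 5: crossing 1x3. Both 1&4? no. Sum: 0
Gen 6: crossing 5x4. Both 1&4? no. Sum: 0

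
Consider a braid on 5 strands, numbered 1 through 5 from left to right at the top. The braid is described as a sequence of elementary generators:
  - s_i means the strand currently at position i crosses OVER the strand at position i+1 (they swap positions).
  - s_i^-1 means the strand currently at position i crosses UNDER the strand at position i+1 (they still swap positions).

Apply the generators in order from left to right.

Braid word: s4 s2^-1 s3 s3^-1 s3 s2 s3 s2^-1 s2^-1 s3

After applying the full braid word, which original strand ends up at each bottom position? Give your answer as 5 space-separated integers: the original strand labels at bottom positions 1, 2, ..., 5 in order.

Gen 1 (s4): strand 4 crosses over strand 5. Perm now: [1 2 3 5 4]
Gen 2 (s2^-1): strand 2 crosses under strand 3. Perm now: [1 3 2 5 4]
Gen 3 (s3): strand 2 crosses over strand 5. Perm now: [1 3 5 2 4]
Gen 4 (s3^-1): strand 5 crosses under strand 2. Perm now: [1 3 2 5 4]
Gen 5 (s3): strand 2 crosses over strand 5. Perm now: [1 3 5 2 4]
Gen 6 (s2): strand 3 crosses over strand 5. Perm now: [1 5 3 2 4]
Gen 7 (s3): strand 3 crosses over strand 2. Perm now: [1 5 2 3 4]
Gen 8 (s2^-1): strand 5 crosses under strand 2. Perm now: [1 2 5 3 4]
Gen 9 (s2^-1): strand 2 crosses under strand 5. Perm now: [1 5 2 3 4]
Gen 10 (s3): strand 2 crosses over strand 3. Perm now: [1 5 3 2 4]

Answer: 1 5 3 2 4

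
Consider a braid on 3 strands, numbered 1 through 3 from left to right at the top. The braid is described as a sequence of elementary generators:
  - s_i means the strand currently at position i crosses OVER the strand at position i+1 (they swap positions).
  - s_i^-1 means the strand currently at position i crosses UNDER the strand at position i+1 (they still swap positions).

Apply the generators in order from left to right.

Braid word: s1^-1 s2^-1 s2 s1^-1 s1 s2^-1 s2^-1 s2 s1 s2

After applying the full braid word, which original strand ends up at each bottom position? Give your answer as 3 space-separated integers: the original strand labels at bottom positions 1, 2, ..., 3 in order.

Answer: 3 1 2

Derivation:
Gen 1 (s1^-1): strand 1 crosses under strand 2. Perm now: [2 1 3]
Gen 2 (s2^-1): strand 1 crosses under strand 3. Perm now: [2 3 1]
Gen 3 (s2): strand 3 crosses over strand 1. Perm now: [2 1 3]
Gen 4 (s1^-1): strand 2 crosses under strand 1. Perm now: [1 2 3]
Gen 5 (s1): strand 1 crosses over strand 2. Perm now: [2 1 3]
Gen 6 (s2^-1): strand 1 crosses under strand 3. Perm now: [2 3 1]
Gen 7 (s2^-1): strand 3 crosses under strand 1. Perm now: [2 1 3]
Gen 8 (s2): strand 1 crosses over strand 3. Perm now: [2 3 1]
Gen 9 (s1): strand 2 crosses over strand 3. Perm now: [3 2 1]
Gen 10 (s2): strand 2 crosses over strand 1. Perm now: [3 1 2]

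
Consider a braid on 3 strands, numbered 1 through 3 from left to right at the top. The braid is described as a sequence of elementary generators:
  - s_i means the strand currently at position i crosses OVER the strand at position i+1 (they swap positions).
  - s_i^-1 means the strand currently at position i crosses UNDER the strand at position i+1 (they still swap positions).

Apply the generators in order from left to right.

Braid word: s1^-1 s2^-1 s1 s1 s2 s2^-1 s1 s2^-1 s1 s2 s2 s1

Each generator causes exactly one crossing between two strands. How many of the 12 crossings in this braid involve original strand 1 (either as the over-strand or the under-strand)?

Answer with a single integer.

Answer: 7

Derivation:
Gen 1: crossing 1x2. Involves strand 1? yes. Count so far: 1
Gen 2: crossing 1x3. Involves strand 1? yes. Count so far: 2
Gen 3: crossing 2x3. Involves strand 1? no. Count so far: 2
Gen 4: crossing 3x2. Involves strand 1? no. Count so far: 2
Gen 5: crossing 3x1. Involves strand 1? yes. Count so far: 3
Gen 6: crossing 1x3. Involves strand 1? yes. Count so far: 4
Gen 7: crossing 2x3. Involves strand 1? no. Count so far: 4
Gen 8: crossing 2x1. Involves strand 1? yes. Count so far: 5
Gen 9: crossing 3x1. Involves strand 1? yes. Count so far: 6
Gen 10: crossing 3x2. Involves strand 1? no. Count so far: 6
Gen 11: crossing 2x3. Involves strand 1? no. Count so far: 6
Gen 12: crossing 1x3. Involves strand 1? yes. Count so far: 7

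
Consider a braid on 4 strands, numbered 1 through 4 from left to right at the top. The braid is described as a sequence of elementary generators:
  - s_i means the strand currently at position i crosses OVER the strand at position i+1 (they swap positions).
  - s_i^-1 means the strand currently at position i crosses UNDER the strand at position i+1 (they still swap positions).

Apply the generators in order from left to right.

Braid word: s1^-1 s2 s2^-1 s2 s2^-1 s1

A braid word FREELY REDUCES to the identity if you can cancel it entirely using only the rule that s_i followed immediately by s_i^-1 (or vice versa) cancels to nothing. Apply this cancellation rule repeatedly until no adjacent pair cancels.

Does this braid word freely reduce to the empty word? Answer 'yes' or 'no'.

Gen 1 (s1^-1): push. Stack: [s1^-1]
Gen 2 (s2): push. Stack: [s1^-1 s2]
Gen 3 (s2^-1): cancels prior s2. Stack: [s1^-1]
Gen 4 (s2): push. Stack: [s1^-1 s2]
Gen 5 (s2^-1): cancels prior s2. Stack: [s1^-1]
Gen 6 (s1): cancels prior s1^-1. Stack: []
Reduced word: (empty)

Answer: yes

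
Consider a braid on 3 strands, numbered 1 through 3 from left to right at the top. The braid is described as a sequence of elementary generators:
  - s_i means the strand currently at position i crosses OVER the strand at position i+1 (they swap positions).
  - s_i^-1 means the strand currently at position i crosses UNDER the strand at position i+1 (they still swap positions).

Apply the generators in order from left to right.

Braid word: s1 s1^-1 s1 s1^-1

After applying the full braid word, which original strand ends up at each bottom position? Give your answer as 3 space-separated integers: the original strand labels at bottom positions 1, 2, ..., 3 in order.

Answer: 1 2 3

Derivation:
Gen 1 (s1): strand 1 crosses over strand 2. Perm now: [2 1 3]
Gen 2 (s1^-1): strand 2 crosses under strand 1. Perm now: [1 2 3]
Gen 3 (s1): strand 1 crosses over strand 2. Perm now: [2 1 3]
Gen 4 (s1^-1): strand 2 crosses under strand 1. Perm now: [1 2 3]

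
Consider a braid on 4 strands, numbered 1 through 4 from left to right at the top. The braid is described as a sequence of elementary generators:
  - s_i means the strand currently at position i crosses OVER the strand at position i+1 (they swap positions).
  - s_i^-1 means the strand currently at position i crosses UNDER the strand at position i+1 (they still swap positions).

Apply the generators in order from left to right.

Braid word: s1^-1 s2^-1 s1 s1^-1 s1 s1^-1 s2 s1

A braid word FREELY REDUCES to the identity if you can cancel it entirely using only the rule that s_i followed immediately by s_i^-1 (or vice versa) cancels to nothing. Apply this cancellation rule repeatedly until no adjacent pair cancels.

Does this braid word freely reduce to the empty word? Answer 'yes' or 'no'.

Gen 1 (s1^-1): push. Stack: [s1^-1]
Gen 2 (s2^-1): push. Stack: [s1^-1 s2^-1]
Gen 3 (s1): push. Stack: [s1^-1 s2^-1 s1]
Gen 4 (s1^-1): cancels prior s1. Stack: [s1^-1 s2^-1]
Gen 5 (s1): push. Stack: [s1^-1 s2^-1 s1]
Gen 6 (s1^-1): cancels prior s1. Stack: [s1^-1 s2^-1]
Gen 7 (s2): cancels prior s2^-1. Stack: [s1^-1]
Gen 8 (s1): cancels prior s1^-1. Stack: []
Reduced word: (empty)

Answer: yes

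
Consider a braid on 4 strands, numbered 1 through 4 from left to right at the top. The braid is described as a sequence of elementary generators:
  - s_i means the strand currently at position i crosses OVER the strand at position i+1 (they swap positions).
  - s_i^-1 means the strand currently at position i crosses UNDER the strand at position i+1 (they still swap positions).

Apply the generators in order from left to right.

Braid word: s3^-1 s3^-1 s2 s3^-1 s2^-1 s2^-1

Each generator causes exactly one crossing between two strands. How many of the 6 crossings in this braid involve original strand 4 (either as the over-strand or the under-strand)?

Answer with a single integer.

Answer: 5

Derivation:
Gen 1: crossing 3x4. Involves strand 4? yes. Count so far: 1
Gen 2: crossing 4x3. Involves strand 4? yes. Count so far: 2
Gen 3: crossing 2x3. Involves strand 4? no. Count so far: 2
Gen 4: crossing 2x4. Involves strand 4? yes. Count so far: 3
Gen 5: crossing 3x4. Involves strand 4? yes. Count so far: 4
Gen 6: crossing 4x3. Involves strand 4? yes. Count so far: 5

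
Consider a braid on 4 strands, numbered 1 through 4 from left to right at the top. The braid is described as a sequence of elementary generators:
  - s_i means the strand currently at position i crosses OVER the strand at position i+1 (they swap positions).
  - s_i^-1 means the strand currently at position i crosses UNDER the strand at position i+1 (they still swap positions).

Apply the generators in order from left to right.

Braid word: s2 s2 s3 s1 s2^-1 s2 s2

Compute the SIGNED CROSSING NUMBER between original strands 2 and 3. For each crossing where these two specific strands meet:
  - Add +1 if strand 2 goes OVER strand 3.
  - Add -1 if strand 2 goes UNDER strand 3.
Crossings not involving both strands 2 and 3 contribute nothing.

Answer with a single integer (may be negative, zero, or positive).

Gen 1: 2 over 3. Both 2&3? yes. Contrib: +1. Sum: 1
Gen 2: 3 over 2. Both 2&3? yes. Contrib: -1. Sum: 0
Gen 3: crossing 3x4. Both 2&3? no. Sum: 0
Gen 4: crossing 1x2. Both 2&3? no. Sum: 0
Gen 5: crossing 1x4. Both 2&3? no. Sum: 0
Gen 6: crossing 4x1. Both 2&3? no. Sum: 0
Gen 7: crossing 1x4. Both 2&3? no. Sum: 0

Answer: 0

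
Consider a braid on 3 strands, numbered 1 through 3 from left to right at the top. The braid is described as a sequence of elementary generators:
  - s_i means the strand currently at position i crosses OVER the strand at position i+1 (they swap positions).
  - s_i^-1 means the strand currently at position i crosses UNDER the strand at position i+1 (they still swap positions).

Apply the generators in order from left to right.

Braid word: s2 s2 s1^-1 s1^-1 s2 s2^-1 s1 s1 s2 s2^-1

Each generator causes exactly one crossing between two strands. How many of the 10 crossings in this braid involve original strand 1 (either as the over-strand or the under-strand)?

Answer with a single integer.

Gen 1: crossing 2x3. Involves strand 1? no. Count so far: 0
Gen 2: crossing 3x2. Involves strand 1? no. Count so far: 0
Gen 3: crossing 1x2. Involves strand 1? yes. Count so far: 1
Gen 4: crossing 2x1. Involves strand 1? yes. Count so far: 2
Gen 5: crossing 2x3. Involves strand 1? no. Count so far: 2
Gen 6: crossing 3x2. Involves strand 1? no. Count so far: 2
Gen 7: crossing 1x2. Involves strand 1? yes. Count so far: 3
Gen 8: crossing 2x1. Involves strand 1? yes. Count so far: 4
Gen 9: crossing 2x3. Involves strand 1? no. Count so far: 4
Gen 10: crossing 3x2. Involves strand 1? no. Count so far: 4

Answer: 4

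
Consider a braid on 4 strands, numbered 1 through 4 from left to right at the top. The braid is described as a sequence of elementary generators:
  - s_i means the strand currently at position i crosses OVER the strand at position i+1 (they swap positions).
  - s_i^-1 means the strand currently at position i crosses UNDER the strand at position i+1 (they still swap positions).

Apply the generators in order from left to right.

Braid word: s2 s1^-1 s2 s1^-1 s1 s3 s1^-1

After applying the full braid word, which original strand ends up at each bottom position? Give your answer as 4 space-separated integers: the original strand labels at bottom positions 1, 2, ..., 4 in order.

Gen 1 (s2): strand 2 crosses over strand 3. Perm now: [1 3 2 4]
Gen 2 (s1^-1): strand 1 crosses under strand 3. Perm now: [3 1 2 4]
Gen 3 (s2): strand 1 crosses over strand 2. Perm now: [3 2 1 4]
Gen 4 (s1^-1): strand 3 crosses under strand 2. Perm now: [2 3 1 4]
Gen 5 (s1): strand 2 crosses over strand 3. Perm now: [3 2 1 4]
Gen 6 (s3): strand 1 crosses over strand 4. Perm now: [3 2 4 1]
Gen 7 (s1^-1): strand 3 crosses under strand 2. Perm now: [2 3 4 1]

Answer: 2 3 4 1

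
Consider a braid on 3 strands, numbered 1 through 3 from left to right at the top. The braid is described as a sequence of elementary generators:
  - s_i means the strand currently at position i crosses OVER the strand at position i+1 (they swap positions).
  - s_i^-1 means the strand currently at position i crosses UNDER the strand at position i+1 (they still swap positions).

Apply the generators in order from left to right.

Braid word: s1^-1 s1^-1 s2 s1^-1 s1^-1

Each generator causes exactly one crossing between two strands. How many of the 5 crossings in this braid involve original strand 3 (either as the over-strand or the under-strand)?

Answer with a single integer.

Answer: 3

Derivation:
Gen 1: crossing 1x2. Involves strand 3? no. Count so far: 0
Gen 2: crossing 2x1. Involves strand 3? no. Count so far: 0
Gen 3: crossing 2x3. Involves strand 3? yes. Count so far: 1
Gen 4: crossing 1x3. Involves strand 3? yes. Count so far: 2
Gen 5: crossing 3x1. Involves strand 3? yes. Count so far: 3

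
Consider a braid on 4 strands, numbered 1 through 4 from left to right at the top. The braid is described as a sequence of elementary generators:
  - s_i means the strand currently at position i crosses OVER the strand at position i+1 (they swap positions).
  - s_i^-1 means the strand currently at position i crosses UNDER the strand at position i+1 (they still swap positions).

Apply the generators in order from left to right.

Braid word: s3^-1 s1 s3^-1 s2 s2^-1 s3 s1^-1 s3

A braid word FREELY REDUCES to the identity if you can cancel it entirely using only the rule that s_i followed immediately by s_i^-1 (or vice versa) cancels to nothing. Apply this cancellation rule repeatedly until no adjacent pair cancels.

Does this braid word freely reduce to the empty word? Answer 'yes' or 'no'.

Answer: yes

Derivation:
Gen 1 (s3^-1): push. Stack: [s3^-1]
Gen 2 (s1): push. Stack: [s3^-1 s1]
Gen 3 (s3^-1): push. Stack: [s3^-1 s1 s3^-1]
Gen 4 (s2): push. Stack: [s3^-1 s1 s3^-1 s2]
Gen 5 (s2^-1): cancels prior s2. Stack: [s3^-1 s1 s3^-1]
Gen 6 (s3): cancels prior s3^-1. Stack: [s3^-1 s1]
Gen 7 (s1^-1): cancels prior s1. Stack: [s3^-1]
Gen 8 (s3): cancels prior s3^-1. Stack: []
Reduced word: (empty)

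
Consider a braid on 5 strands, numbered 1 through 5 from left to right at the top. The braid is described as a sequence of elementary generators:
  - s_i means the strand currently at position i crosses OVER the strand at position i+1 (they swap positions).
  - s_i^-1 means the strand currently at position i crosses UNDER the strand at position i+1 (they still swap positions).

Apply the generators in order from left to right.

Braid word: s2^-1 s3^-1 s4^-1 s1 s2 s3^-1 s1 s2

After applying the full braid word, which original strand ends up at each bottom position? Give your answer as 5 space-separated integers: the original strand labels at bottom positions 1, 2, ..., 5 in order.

Answer: 4 5 3 1 2

Derivation:
Gen 1 (s2^-1): strand 2 crosses under strand 3. Perm now: [1 3 2 4 5]
Gen 2 (s3^-1): strand 2 crosses under strand 4. Perm now: [1 3 4 2 5]
Gen 3 (s4^-1): strand 2 crosses under strand 5. Perm now: [1 3 4 5 2]
Gen 4 (s1): strand 1 crosses over strand 3. Perm now: [3 1 4 5 2]
Gen 5 (s2): strand 1 crosses over strand 4. Perm now: [3 4 1 5 2]
Gen 6 (s3^-1): strand 1 crosses under strand 5. Perm now: [3 4 5 1 2]
Gen 7 (s1): strand 3 crosses over strand 4. Perm now: [4 3 5 1 2]
Gen 8 (s2): strand 3 crosses over strand 5. Perm now: [4 5 3 1 2]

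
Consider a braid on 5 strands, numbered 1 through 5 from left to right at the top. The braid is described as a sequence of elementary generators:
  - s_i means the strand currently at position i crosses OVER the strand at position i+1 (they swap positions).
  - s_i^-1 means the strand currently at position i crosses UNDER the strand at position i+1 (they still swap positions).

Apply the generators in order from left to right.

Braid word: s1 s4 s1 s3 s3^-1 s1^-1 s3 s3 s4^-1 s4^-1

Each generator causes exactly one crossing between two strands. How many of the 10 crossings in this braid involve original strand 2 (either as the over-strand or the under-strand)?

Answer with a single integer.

Answer: 3

Derivation:
Gen 1: crossing 1x2. Involves strand 2? yes. Count so far: 1
Gen 2: crossing 4x5. Involves strand 2? no. Count so far: 1
Gen 3: crossing 2x1. Involves strand 2? yes. Count so far: 2
Gen 4: crossing 3x5. Involves strand 2? no. Count so far: 2
Gen 5: crossing 5x3. Involves strand 2? no. Count so far: 2
Gen 6: crossing 1x2. Involves strand 2? yes. Count so far: 3
Gen 7: crossing 3x5. Involves strand 2? no. Count so far: 3
Gen 8: crossing 5x3. Involves strand 2? no. Count so far: 3
Gen 9: crossing 5x4. Involves strand 2? no. Count so far: 3
Gen 10: crossing 4x5. Involves strand 2? no. Count so far: 3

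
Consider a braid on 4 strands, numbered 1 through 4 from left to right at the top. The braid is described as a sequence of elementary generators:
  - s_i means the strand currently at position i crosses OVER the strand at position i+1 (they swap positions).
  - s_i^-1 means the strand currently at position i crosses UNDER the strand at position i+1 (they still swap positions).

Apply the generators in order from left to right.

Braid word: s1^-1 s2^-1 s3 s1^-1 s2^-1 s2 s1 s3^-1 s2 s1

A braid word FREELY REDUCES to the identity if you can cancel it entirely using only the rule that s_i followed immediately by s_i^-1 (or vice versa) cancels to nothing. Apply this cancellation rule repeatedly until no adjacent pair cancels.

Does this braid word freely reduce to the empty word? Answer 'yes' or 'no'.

Answer: yes

Derivation:
Gen 1 (s1^-1): push. Stack: [s1^-1]
Gen 2 (s2^-1): push. Stack: [s1^-1 s2^-1]
Gen 3 (s3): push. Stack: [s1^-1 s2^-1 s3]
Gen 4 (s1^-1): push. Stack: [s1^-1 s2^-1 s3 s1^-1]
Gen 5 (s2^-1): push. Stack: [s1^-1 s2^-1 s3 s1^-1 s2^-1]
Gen 6 (s2): cancels prior s2^-1. Stack: [s1^-1 s2^-1 s3 s1^-1]
Gen 7 (s1): cancels prior s1^-1. Stack: [s1^-1 s2^-1 s3]
Gen 8 (s3^-1): cancels prior s3. Stack: [s1^-1 s2^-1]
Gen 9 (s2): cancels prior s2^-1. Stack: [s1^-1]
Gen 10 (s1): cancels prior s1^-1. Stack: []
Reduced word: (empty)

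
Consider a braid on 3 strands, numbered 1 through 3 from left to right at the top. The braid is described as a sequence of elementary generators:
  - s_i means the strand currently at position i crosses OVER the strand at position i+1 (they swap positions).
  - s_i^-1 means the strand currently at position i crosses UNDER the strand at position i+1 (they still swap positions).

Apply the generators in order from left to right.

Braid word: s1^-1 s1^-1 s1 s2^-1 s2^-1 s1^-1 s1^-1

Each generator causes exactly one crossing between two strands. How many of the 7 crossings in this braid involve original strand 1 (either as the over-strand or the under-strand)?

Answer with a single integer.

Answer: 7

Derivation:
Gen 1: crossing 1x2. Involves strand 1? yes. Count so far: 1
Gen 2: crossing 2x1. Involves strand 1? yes. Count so far: 2
Gen 3: crossing 1x2. Involves strand 1? yes. Count so far: 3
Gen 4: crossing 1x3. Involves strand 1? yes. Count so far: 4
Gen 5: crossing 3x1. Involves strand 1? yes. Count so far: 5
Gen 6: crossing 2x1. Involves strand 1? yes. Count so far: 6
Gen 7: crossing 1x2. Involves strand 1? yes. Count so far: 7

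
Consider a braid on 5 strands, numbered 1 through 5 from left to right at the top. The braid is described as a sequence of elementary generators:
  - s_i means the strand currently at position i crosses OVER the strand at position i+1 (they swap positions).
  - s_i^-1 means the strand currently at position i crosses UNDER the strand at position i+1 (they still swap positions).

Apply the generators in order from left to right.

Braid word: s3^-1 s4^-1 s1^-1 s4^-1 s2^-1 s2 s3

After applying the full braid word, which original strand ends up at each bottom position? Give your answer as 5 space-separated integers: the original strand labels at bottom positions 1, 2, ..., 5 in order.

Answer: 2 1 3 4 5

Derivation:
Gen 1 (s3^-1): strand 3 crosses under strand 4. Perm now: [1 2 4 3 5]
Gen 2 (s4^-1): strand 3 crosses under strand 5. Perm now: [1 2 4 5 3]
Gen 3 (s1^-1): strand 1 crosses under strand 2. Perm now: [2 1 4 5 3]
Gen 4 (s4^-1): strand 5 crosses under strand 3. Perm now: [2 1 4 3 5]
Gen 5 (s2^-1): strand 1 crosses under strand 4. Perm now: [2 4 1 3 5]
Gen 6 (s2): strand 4 crosses over strand 1. Perm now: [2 1 4 3 5]
Gen 7 (s3): strand 4 crosses over strand 3. Perm now: [2 1 3 4 5]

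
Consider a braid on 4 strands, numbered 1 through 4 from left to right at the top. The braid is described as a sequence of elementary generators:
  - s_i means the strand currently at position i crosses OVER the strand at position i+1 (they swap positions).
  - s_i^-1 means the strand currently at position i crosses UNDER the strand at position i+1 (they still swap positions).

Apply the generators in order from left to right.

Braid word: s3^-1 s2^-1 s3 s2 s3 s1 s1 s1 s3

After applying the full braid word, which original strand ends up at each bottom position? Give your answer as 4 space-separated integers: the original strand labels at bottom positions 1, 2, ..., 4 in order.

Gen 1 (s3^-1): strand 3 crosses under strand 4. Perm now: [1 2 4 3]
Gen 2 (s2^-1): strand 2 crosses under strand 4. Perm now: [1 4 2 3]
Gen 3 (s3): strand 2 crosses over strand 3. Perm now: [1 4 3 2]
Gen 4 (s2): strand 4 crosses over strand 3. Perm now: [1 3 4 2]
Gen 5 (s3): strand 4 crosses over strand 2. Perm now: [1 3 2 4]
Gen 6 (s1): strand 1 crosses over strand 3. Perm now: [3 1 2 4]
Gen 7 (s1): strand 3 crosses over strand 1. Perm now: [1 3 2 4]
Gen 8 (s1): strand 1 crosses over strand 3. Perm now: [3 1 2 4]
Gen 9 (s3): strand 2 crosses over strand 4. Perm now: [3 1 4 2]

Answer: 3 1 4 2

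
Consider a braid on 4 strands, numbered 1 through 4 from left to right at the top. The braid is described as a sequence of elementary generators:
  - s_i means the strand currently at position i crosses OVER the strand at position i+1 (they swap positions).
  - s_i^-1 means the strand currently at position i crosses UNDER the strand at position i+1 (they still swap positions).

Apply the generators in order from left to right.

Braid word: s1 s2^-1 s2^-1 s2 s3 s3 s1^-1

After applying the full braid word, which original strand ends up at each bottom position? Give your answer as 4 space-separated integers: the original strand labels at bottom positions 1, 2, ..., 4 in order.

Gen 1 (s1): strand 1 crosses over strand 2. Perm now: [2 1 3 4]
Gen 2 (s2^-1): strand 1 crosses under strand 3. Perm now: [2 3 1 4]
Gen 3 (s2^-1): strand 3 crosses under strand 1. Perm now: [2 1 3 4]
Gen 4 (s2): strand 1 crosses over strand 3. Perm now: [2 3 1 4]
Gen 5 (s3): strand 1 crosses over strand 4. Perm now: [2 3 4 1]
Gen 6 (s3): strand 4 crosses over strand 1. Perm now: [2 3 1 4]
Gen 7 (s1^-1): strand 2 crosses under strand 3. Perm now: [3 2 1 4]

Answer: 3 2 1 4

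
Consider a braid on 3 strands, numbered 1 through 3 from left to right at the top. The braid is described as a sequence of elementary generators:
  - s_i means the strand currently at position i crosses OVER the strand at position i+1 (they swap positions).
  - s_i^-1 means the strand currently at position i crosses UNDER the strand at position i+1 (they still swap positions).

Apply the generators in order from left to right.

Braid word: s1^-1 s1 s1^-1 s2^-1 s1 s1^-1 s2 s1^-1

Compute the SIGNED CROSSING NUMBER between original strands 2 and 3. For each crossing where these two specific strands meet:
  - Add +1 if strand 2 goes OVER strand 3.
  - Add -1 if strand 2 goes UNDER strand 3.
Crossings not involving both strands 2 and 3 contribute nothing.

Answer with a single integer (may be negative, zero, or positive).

Answer: 2

Derivation:
Gen 1: crossing 1x2. Both 2&3? no. Sum: 0
Gen 2: crossing 2x1. Both 2&3? no. Sum: 0
Gen 3: crossing 1x2. Both 2&3? no. Sum: 0
Gen 4: crossing 1x3. Both 2&3? no. Sum: 0
Gen 5: 2 over 3. Both 2&3? yes. Contrib: +1. Sum: 1
Gen 6: 3 under 2. Both 2&3? yes. Contrib: +1. Sum: 2
Gen 7: crossing 3x1. Both 2&3? no. Sum: 2
Gen 8: crossing 2x1. Both 2&3? no. Sum: 2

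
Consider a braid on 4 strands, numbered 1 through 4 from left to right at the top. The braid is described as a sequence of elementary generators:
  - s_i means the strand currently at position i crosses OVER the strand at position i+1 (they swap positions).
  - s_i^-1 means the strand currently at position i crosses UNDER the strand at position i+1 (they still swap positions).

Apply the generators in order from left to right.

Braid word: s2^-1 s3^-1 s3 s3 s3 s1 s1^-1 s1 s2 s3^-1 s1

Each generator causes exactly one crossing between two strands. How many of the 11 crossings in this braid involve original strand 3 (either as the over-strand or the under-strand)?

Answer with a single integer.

Answer: 5

Derivation:
Gen 1: crossing 2x3. Involves strand 3? yes. Count so far: 1
Gen 2: crossing 2x4. Involves strand 3? no. Count so far: 1
Gen 3: crossing 4x2. Involves strand 3? no. Count so far: 1
Gen 4: crossing 2x4. Involves strand 3? no. Count so far: 1
Gen 5: crossing 4x2. Involves strand 3? no. Count so far: 1
Gen 6: crossing 1x3. Involves strand 3? yes. Count so far: 2
Gen 7: crossing 3x1. Involves strand 3? yes. Count so far: 3
Gen 8: crossing 1x3. Involves strand 3? yes. Count so far: 4
Gen 9: crossing 1x2. Involves strand 3? no. Count so far: 4
Gen 10: crossing 1x4. Involves strand 3? no. Count so far: 4
Gen 11: crossing 3x2. Involves strand 3? yes. Count so far: 5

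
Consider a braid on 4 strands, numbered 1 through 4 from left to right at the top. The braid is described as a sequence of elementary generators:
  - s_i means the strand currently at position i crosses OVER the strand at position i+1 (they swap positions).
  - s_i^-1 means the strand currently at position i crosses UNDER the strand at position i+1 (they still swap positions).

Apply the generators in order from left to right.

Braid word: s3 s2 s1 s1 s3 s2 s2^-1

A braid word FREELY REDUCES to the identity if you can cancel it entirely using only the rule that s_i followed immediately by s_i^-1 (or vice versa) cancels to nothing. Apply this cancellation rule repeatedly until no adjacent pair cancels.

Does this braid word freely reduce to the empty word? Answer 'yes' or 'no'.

Gen 1 (s3): push. Stack: [s3]
Gen 2 (s2): push. Stack: [s3 s2]
Gen 3 (s1): push. Stack: [s3 s2 s1]
Gen 4 (s1): push. Stack: [s3 s2 s1 s1]
Gen 5 (s3): push. Stack: [s3 s2 s1 s1 s3]
Gen 6 (s2): push. Stack: [s3 s2 s1 s1 s3 s2]
Gen 7 (s2^-1): cancels prior s2. Stack: [s3 s2 s1 s1 s3]
Reduced word: s3 s2 s1 s1 s3

Answer: no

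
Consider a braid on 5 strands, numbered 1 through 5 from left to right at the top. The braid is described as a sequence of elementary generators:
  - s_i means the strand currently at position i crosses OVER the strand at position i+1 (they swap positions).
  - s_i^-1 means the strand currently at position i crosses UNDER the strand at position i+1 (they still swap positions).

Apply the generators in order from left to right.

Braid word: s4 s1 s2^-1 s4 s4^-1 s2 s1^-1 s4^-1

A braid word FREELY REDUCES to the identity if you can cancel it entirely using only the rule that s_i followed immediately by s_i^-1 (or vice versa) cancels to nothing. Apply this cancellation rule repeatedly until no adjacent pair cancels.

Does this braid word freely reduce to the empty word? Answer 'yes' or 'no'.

Answer: yes

Derivation:
Gen 1 (s4): push. Stack: [s4]
Gen 2 (s1): push. Stack: [s4 s1]
Gen 3 (s2^-1): push. Stack: [s4 s1 s2^-1]
Gen 4 (s4): push. Stack: [s4 s1 s2^-1 s4]
Gen 5 (s4^-1): cancels prior s4. Stack: [s4 s1 s2^-1]
Gen 6 (s2): cancels prior s2^-1. Stack: [s4 s1]
Gen 7 (s1^-1): cancels prior s1. Stack: [s4]
Gen 8 (s4^-1): cancels prior s4. Stack: []
Reduced word: (empty)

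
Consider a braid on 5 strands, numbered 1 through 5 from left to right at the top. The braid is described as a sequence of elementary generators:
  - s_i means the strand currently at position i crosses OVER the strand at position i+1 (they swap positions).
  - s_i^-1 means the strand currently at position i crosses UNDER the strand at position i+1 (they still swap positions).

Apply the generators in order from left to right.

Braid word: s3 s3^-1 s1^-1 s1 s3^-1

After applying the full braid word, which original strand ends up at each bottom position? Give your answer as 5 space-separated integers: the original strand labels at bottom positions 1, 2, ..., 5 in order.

Answer: 1 2 4 3 5

Derivation:
Gen 1 (s3): strand 3 crosses over strand 4. Perm now: [1 2 4 3 5]
Gen 2 (s3^-1): strand 4 crosses under strand 3. Perm now: [1 2 3 4 5]
Gen 3 (s1^-1): strand 1 crosses under strand 2. Perm now: [2 1 3 4 5]
Gen 4 (s1): strand 2 crosses over strand 1. Perm now: [1 2 3 4 5]
Gen 5 (s3^-1): strand 3 crosses under strand 4. Perm now: [1 2 4 3 5]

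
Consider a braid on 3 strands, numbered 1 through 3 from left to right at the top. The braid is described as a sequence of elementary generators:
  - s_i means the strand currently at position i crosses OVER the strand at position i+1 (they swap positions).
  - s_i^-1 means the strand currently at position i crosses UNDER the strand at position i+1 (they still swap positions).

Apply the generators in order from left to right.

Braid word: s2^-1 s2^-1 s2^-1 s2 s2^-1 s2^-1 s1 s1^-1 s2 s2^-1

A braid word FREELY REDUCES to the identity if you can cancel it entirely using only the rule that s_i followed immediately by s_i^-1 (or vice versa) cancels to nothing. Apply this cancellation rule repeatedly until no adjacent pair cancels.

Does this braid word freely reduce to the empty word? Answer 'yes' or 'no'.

Answer: no

Derivation:
Gen 1 (s2^-1): push. Stack: [s2^-1]
Gen 2 (s2^-1): push. Stack: [s2^-1 s2^-1]
Gen 3 (s2^-1): push. Stack: [s2^-1 s2^-1 s2^-1]
Gen 4 (s2): cancels prior s2^-1. Stack: [s2^-1 s2^-1]
Gen 5 (s2^-1): push. Stack: [s2^-1 s2^-1 s2^-1]
Gen 6 (s2^-1): push. Stack: [s2^-1 s2^-1 s2^-1 s2^-1]
Gen 7 (s1): push. Stack: [s2^-1 s2^-1 s2^-1 s2^-1 s1]
Gen 8 (s1^-1): cancels prior s1. Stack: [s2^-1 s2^-1 s2^-1 s2^-1]
Gen 9 (s2): cancels prior s2^-1. Stack: [s2^-1 s2^-1 s2^-1]
Gen 10 (s2^-1): push. Stack: [s2^-1 s2^-1 s2^-1 s2^-1]
Reduced word: s2^-1 s2^-1 s2^-1 s2^-1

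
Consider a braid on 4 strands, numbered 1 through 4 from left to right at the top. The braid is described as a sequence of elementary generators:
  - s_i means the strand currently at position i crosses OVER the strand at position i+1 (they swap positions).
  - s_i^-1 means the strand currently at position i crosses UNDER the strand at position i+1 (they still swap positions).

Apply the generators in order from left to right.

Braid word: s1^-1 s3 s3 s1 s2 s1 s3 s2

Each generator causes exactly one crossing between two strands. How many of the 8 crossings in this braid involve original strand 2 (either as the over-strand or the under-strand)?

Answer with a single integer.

Answer: 4

Derivation:
Gen 1: crossing 1x2. Involves strand 2? yes. Count so far: 1
Gen 2: crossing 3x4. Involves strand 2? no. Count so far: 1
Gen 3: crossing 4x3. Involves strand 2? no. Count so far: 1
Gen 4: crossing 2x1. Involves strand 2? yes. Count so far: 2
Gen 5: crossing 2x3. Involves strand 2? yes. Count so far: 3
Gen 6: crossing 1x3. Involves strand 2? no. Count so far: 3
Gen 7: crossing 2x4. Involves strand 2? yes. Count so far: 4
Gen 8: crossing 1x4. Involves strand 2? no. Count so far: 4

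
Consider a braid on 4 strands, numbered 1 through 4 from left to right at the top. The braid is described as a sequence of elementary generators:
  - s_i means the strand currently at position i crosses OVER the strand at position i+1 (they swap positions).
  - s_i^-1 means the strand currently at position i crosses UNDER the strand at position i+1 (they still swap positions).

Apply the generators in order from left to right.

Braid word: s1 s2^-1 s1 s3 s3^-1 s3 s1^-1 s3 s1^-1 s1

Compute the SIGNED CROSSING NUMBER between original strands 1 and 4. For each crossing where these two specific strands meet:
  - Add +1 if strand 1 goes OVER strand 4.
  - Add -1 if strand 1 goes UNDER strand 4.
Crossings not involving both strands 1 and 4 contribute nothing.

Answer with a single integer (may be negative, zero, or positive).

Gen 1: crossing 1x2. Both 1&4? no. Sum: 0
Gen 2: crossing 1x3. Both 1&4? no. Sum: 0
Gen 3: crossing 2x3. Both 1&4? no. Sum: 0
Gen 4: 1 over 4. Both 1&4? yes. Contrib: +1. Sum: 1
Gen 5: 4 under 1. Both 1&4? yes. Contrib: +1. Sum: 2
Gen 6: 1 over 4. Both 1&4? yes. Contrib: +1. Sum: 3
Gen 7: crossing 3x2. Both 1&4? no. Sum: 3
Gen 8: 4 over 1. Both 1&4? yes. Contrib: -1. Sum: 2
Gen 9: crossing 2x3. Both 1&4? no. Sum: 2
Gen 10: crossing 3x2. Both 1&4? no. Sum: 2

Answer: 2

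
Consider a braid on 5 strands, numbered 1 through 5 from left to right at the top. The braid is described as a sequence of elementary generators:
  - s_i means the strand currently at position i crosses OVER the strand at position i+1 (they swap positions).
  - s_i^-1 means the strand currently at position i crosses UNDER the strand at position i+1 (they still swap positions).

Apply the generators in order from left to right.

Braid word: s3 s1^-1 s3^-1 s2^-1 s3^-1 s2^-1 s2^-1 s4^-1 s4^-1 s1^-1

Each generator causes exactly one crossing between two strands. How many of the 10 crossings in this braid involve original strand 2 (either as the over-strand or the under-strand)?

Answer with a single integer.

Gen 1: crossing 3x4. Involves strand 2? no. Count so far: 0
Gen 2: crossing 1x2. Involves strand 2? yes. Count so far: 1
Gen 3: crossing 4x3. Involves strand 2? no. Count so far: 1
Gen 4: crossing 1x3. Involves strand 2? no. Count so far: 1
Gen 5: crossing 1x4. Involves strand 2? no. Count so far: 1
Gen 6: crossing 3x4. Involves strand 2? no. Count so far: 1
Gen 7: crossing 4x3. Involves strand 2? no. Count so far: 1
Gen 8: crossing 1x5. Involves strand 2? no. Count so far: 1
Gen 9: crossing 5x1. Involves strand 2? no. Count so far: 1
Gen 10: crossing 2x3. Involves strand 2? yes. Count so far: 2

Answer: 2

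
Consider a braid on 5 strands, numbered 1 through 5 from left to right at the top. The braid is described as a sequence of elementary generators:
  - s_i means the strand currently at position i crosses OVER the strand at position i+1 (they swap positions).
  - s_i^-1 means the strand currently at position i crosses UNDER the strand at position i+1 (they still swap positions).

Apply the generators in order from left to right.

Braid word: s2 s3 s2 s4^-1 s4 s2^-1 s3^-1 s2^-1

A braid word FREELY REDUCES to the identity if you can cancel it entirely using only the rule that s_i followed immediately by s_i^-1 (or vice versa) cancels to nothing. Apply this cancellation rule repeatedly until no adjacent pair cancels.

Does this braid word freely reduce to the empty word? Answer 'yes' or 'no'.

Gen 1 (s2): push. Stack: [s2]
Gen 2 (s3): push. Stack: [s2 s3]
Gen 3 (s2): push. Stack: [s2 s3 s2]
Gen 4 (s4^-1): push. Stack: [s2 s3 s2 s4^-1]
Gen 5 (s4): cancels prior s4^-1. Stack: [s2 s3 s2]
Gen 6 (s2^-1): cancels prior s2. Stack: [s2 s3]
Gen 7 (s3^-1): cancels prior s3. Stack: [s2]
Gen 8 (s2^-1): cancels prior s2. Stack: []
Reduced word: (empty)

Answer: yes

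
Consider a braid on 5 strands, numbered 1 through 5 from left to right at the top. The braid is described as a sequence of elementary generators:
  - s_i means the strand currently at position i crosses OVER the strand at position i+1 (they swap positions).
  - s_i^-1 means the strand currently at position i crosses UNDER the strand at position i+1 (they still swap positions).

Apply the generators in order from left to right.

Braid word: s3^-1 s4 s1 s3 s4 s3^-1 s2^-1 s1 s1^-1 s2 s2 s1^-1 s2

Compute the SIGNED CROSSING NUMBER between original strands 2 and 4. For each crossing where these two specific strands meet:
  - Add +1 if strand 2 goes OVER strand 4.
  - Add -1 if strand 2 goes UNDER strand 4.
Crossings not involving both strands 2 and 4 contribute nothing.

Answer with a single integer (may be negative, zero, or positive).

Gen 1: crossing 3x4. Both 2&4? no. Sum: 0
Gen 2: crossing 3x5. Both 2&4? no. Sum: 0
Gen 3: crossing 1x2. Both 2&4? no. Sum: 0
Gen 4: crossing 4x5. Both 2&4? no. Sum: 0
Gen 5: crossing 4x3. Both 2&4? no. Sum: 0
Gen 6: crossing 5x3. Both 2&4? no. Sum: 0
Gen 7: crossing 1x3. Both 2&4? no. Sum: 0
Gen 8: crossing 2x3. Both 2&4? no. Sum: 0
Gen 9: crossing 3x2. Both 2&4? no. Sum: 0
Gen 10: crossing 3x1. Both 2&4? no. Sum: 0
Gen 11: crossing 1x3. Both 2&4? no. Sum: 0
Gen 12: crossing 2x3. Both 2&4? no. Sum: 0
Gen 13: crossing 2x1. Both 2&4? no. Sum: 0

Answer: 0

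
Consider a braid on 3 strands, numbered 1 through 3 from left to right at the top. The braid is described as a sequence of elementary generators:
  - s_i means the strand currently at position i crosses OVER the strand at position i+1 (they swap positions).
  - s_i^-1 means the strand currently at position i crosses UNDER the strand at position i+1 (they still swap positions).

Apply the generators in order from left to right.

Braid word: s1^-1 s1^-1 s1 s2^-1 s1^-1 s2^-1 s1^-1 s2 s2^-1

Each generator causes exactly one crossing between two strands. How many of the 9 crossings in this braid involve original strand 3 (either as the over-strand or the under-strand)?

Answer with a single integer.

Gen 1: crossing 1x2. Involves strand 3? no. Count so far: 0
Gen 2: crossing 2x1. Involves strand 3? no. Count so far: 0
Gen 3: crossing 1x2. Involves strand 3? no. Count so far: 0
Gen 4: crossing 1x3. Involves strand 3? yes. Count so far: 1
Gen 5: crossing 2x3. Involves strand 3? yes. Count so far: 2
Gen 6: crossing 2x1. Involves strand 3? no. Count so far: 2
Gen 7: crossing 3x1. Involves strand 3? yes. Count so far: 3
Gen 8: crossing 3x2. Involves strand 3? yes. Count so far: 4
Gen 9: crossing 2x3. Involves strand 3? yes. Count so far: 5

Answer: 5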